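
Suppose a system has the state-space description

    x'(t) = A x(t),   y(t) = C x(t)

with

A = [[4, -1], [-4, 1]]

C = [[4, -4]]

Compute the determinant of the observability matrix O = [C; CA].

96

CA = [[32, -8]]
Observability matrix O = [C; CA] = [[4, -4], [32, -8]]
det(O) = 4·(-8) - (-4)·32 = -32 - (-128) = 96
Since det(O) ≠ 0, rank(O) = 2 and the system is completely observable.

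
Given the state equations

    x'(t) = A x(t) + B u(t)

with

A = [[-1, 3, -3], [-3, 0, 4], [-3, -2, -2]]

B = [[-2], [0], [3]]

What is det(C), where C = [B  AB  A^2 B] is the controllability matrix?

-3195

AB = [[-7], [18], [0]]
A^2B = [[61], [21], [-15]]
Controllability matrix C = [B  AB  A^2B] = [[-2, -7, 61], [0, 18, 21], [3, 0, -15]]
Expanding along the first row, det(C) = (-2)·(18·(-15) - 21·0) - (-7)·(0·(-15) - 21·3) + 61·(0·0 - 18·3) = (-2)·(-270) - (-7)·(-63) + 61·(-54) = -3195
Since det(C) ≠ 0, rank(C) = 3 and the system is completely controllable.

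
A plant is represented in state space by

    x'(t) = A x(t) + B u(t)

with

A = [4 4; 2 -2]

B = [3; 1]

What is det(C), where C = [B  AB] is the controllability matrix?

AB = [[16], [4]]
Controllability matrix C = [B  AB] = [[3, 16], [1, 4]]
det(C) = 3·4 - 16·1 = 12 - 16 = -4
Since det(C) ≠ 0, rank(C) = 2 and the system is completely controllable.

-4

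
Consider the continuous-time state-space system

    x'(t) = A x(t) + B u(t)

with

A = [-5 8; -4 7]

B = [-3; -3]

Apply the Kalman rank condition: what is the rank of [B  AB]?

AB = [[-9], [-9]]
Controllability matrix C = [B  AB] = [[-3, -9], [-3, -9]]
Every column of C is a scalar multiple of column 1 = [-3, -3] (multipliers 1, 3), so the columns span a one-dimensional space.
C ≠ 0, hence rank(C) = 1.
rank(C) = 1 < n = 2, so the pair (A, B) is not completely controllable.

1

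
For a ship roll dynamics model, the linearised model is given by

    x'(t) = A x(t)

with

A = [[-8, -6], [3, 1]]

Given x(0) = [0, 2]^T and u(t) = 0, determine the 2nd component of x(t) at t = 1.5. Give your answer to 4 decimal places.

det(sI - A) = s^2 - (tr A)s + det A, with tr A = (-8) + 1 = -7 and det A = (-8)·1 - (-6)·3 = -8 - (-18) = 10.
So p(s) = det(sI - A) = s^2 + 7s + 10.
Factor s^2 + 7s + 10: two numbers with sum -7 and product 10 are -2 and -5, so s^2 + 7s + 10 = (s + 2)(s + 5).
Hence p(s) = (s + 2) (s + 5), with roots -5, -2.
The eigenvalues -5, -2 are distinct and real, so A is diagonalisable and x(t) = e^{At} x(0) = V diag(e^{λ_i t}) V^{-1} x(0), where the columns of V are the eigenvectors.
λ = -5: A - (-5)I = [[-3, -6], [3, 6]]. Row 1 gives (-3)·v1 + (-6)·v2 = 0, so take v_1 = [2, -1]^T.
λ = -2: A - (-2)I = [[-6, -6], [3, 3]]. Row 1 gives (-6)·v1 + (-6)·v2 = 0, so take v_2 = [1, -1]^T.
V = [v_1 v_2] = [[2, 1], [-1, -1]] has det V = -1, so V^{-1} = adj(V)/det V = [[1, 1], [-1, -2]].
Modal coordinates z(0) = V^{-1} x(0): 1·0 + 1·2 = 2; (-1)·0 + (-2)·2 = -4; so z(0) = [2, -4]^T.
x_2(t) = Σ_i (v_i)_2 · z_i(0) · e^{λ_i t} (row 2 of V times the modal terms).
x_2(1.5) = (-1)·2·e^{-5·1.5} + (-1)·(-4)·e^{-2·1.5} = (-2)·0.000553 + 4·0.049787 = 0.1980.

0.1980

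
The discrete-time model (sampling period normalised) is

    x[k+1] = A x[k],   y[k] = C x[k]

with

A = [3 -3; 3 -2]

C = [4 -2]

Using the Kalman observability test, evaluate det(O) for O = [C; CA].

-20

CA = [[6, -8]]
Observability matrix O = [C; CA] = [[4, -2], [6, -8]]
det(O) = 4·(-8) - (-2)·6 = -32 - (-12) = -20
Since det(O) ≠ 0, rank(O) = 2 and the system is completely observable.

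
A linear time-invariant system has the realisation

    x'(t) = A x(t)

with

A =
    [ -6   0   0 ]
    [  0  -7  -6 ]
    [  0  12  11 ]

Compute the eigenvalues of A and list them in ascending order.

-6, -1, 5

det(sI - A) = s^3 - (tr A)s^2 + (M11 + M22 + M33)s - det A, where Mii is the 2×2 principal minor of A obtained by deleting row i and column i.
tr A = (-6) + (-7) + 11 = -2; M11 = (-7)·11 - (-6)·12 = -77 - (-72) = -5; M22 = (-6)·11 - 0·0 = -66 - 0 = -66; M33 = (-6)·(-7) - 0·0 = 42 - 0 = 42; sum of minors = -29.
det A = (-6)·((-7)·11 - (-6)·12) - 0·(0·11 - (-6)·0) + 0·(0·12 - (-7)·0) = (-6)·(-5) - 0·0 + 0·0 = 30.
So p(s) = det(sI - A) = s^3 + 2s^2 - 29s - 30.
Rational-root test: any integer root divides -30. Testing small divisors, s = -1 works: p(-1) = -1 + 2 + 29 + (-30) = 0, so (s + 1) is a factor.
Dividing, p(s) = (s + 1)(s^2 + s - 30).
Factor s^2 + s - 30: two numbers with sum -1 and product -30 are 5 and -6, so s^2 + s - 30 = (s - 5)(s + 6).
Hence p(s) = (s - 5) (s + 1) (s + 6), with roots -6, -1, 5.
At least one eigenvalue has non-negative real part, so the system is not asymptotically stable.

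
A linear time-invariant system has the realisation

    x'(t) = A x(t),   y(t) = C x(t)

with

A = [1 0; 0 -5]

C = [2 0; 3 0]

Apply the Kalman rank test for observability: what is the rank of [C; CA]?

CA = [[2, 0], [3, 0]]
Observability matrix O = [C; CA] = [[2, 0], [3, 0], [2, 0], [3, 0]]
Every row of O is a scalar multiple of row 1 = [2, 0] (multipliers 1, 3/2, 1, 3/2), so the rows span a one-dimensional space.
O ≠ 0, hence rank(O) = 1.
rank(O) = 1 < n = 2, so the pair (A, C) is not completely observable.

1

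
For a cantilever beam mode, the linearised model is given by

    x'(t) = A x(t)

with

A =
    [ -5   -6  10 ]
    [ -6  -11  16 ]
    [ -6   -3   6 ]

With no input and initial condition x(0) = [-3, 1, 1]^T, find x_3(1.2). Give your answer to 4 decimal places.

det(sI - A) = s^3 - (tr A)s^2 + (M11 + M22 + M33)s - det A, where Mii is the 2×2 principal minor of A obtained by deleting row i and column i.
tr A = (-5) + (-11) + 6 = -10; M11 = (-11)·6 - 16·(-3) = -66 - (-48) = -18; M22 = (-5)·6 - 10·(-6) = -30 - (-60) = 30; M33 = (-5)·(-11) - (-6)·(-6) = 55 - 36 = 19; sum of minors = 31.
det A = (-5)·((-11)·6 - 16·(-3)) - (-6)·((-6)·6 - 16·(-6)) + 10·((-6)·(-3) - (-11)·(-6)) = (-5)·(-18) - (-6)·60 + 10·(-48) = -30.
So p(s) = det(sI - A) = s^3 + 10s^2 + 31s + 30.
Rational-root test: any integer root divides 30. Testing small divisors, s = -2 works: p(-2) = -8 + 40 + (-62) + 30 = 0, so (s + 2) is a factor.
Dividing, p(s) = (s + 2)(s^2 + 8s + 15).
Factor s^2 + 8s + 15: two numbers with sum -8 and product 15 are -3 and -5, so s^2 + 8s + 15 = (s + 3)(s + 5).
Hence p(s) = (s + 2) (s + 3) (s + 5), with roots -5, -3, -2.
The eigenvalues -5, -3, -2 are distinct and real, so A is diagonalisable and x(t) = e^{At} x(0) = V diag(e^{λ_i t}) V^{-1} x(0), where the columns of V are the eigenvectors.
λ = -5: A - (-5)I = [[0, -6, 10], [-6, -6, 16], [-6, -3, 11]]. v must be orthogonal to every row; (row 1) × (row 2) = [-36, -60, -36], so take v_1 = [-3, -5, -3]^T.
λ = -3: A - (-3)I = [[-2, -6, 10], [-6, -8, 16], [-6, -3, 9]]. v must be orthogonal to every row; (row 1) × (row 2) = [-16, -28, -20], so take v_2 = [-4, -7, -5]^T.
λ = -2: A - (-2)I = [[-3, -6, 10], [-6, -9, 16], [-6, -3, 8]]. v must be orthogonal to every row; (row 1) × (row 2) = [-6, -12, -9], so take v_3 = [-2, -4, -3]^T.
V = [v_1 v_2 v_3] = [[-3, -4, -2], [-5, -7, -4], [-3, -5, -3]] has det V = 1, so V^{-1} = adj(V)/det V = [[1, -2, 2], [-3, 3, -2], [4, -3, 1]].
Modal coordinates z(0) = V^{-1} x(0): 1·(-3) + (-2)·1 + 2·1 = -3; (-3)·(-3) + 3·1 + (-2)·1 = 10; 4·(-3) + (-3)·1 + 1·1 = -14; so z(0) = [-3, 10, -14]^T.
x_3(t) = Σ_i (v_i)_3 · z_i(0) · e^{λ_i t} (row 3 of V times the modal terms).
x_3(1.2) = (-3)·(-3)·e^{-5·1.2} + (-5)·10·e^{-3·1.2} + (-3)·(-14)·e^{-2·1.2} = 9·0.002479 + (-50)·0.027324 + 42·0.090718 = 2.4663.

2.4663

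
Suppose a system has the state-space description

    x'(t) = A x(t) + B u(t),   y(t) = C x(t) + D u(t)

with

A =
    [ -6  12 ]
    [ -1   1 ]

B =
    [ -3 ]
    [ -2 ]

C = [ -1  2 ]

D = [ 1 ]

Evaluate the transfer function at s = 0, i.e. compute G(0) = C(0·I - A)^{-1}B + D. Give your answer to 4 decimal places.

1.5000

G(0) = C(-A)^{-1}B + D = -C A^{-1} B + D.
det A = 6, so A^{-1} = (1/6)·adj(A) = [[1/6, -2], [1/6, -1]]
A^{-1} B = [7/2, 3/2]^T
C A^{-1} B = -1/2
G(0) = D - C A^{-1} B = 1 - (-1/2) = 3/2 ≈ 1.5000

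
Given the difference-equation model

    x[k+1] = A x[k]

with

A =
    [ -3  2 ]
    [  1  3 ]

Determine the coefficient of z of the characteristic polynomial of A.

For a 2×2 matrix, det(zI - A) = z^2 - (tr A)z + det A.
tr A = 0, det A = -11.
So p(z) = z^2 - 11.
The coefficient of z is 0.

0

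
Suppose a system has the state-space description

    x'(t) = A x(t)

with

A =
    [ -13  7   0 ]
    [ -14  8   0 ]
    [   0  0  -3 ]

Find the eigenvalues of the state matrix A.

det(sI - A) = s^3 - (tr A)s^2 + (M11 + M22 + M33)s - det A, where Mii is the 2×2 principal minor of A obtained by deleting row i and column i.
tr A = (-13) + 8 + (-3) = -8; M11 = 8·(-3) - 0·0 = -24 - 0 = -24; M22 = (-13)·(-3) - 0·0 = 39 - 0 = 39; M33 = (-13)·8 - 7·(-14) = -104 - (-98) = -6; sum of minors = 9.
det A = (-13)·(8·(-3) - 0·0) - 7·((-14)·(-3) - 0·0) + 0·((-14)·0 - 8·0) = (-13)·(-24) - 7·42 + 0·0 = 18.
So p(s) = det(sI - A) = s^3 + 8s^2 + 9s - 18.
Rational-root test: any integer root divides -18. Testing small divisors, s = 1 works: p(1) = 1 + 8 + 9 + (-18) = 0, so (s - 1) is a factor.
Dividing, p(s) = (s - 1)(s^2 + 9s + 18).
Factor s^2 + 9s + 18: two numbers with sum -9 and product 18 are -3 and -6, so s^2 + 9s + 18 = (s + 3)(s + 6).
Hence p(s) = (s - 1) (s + 3) (s + 6), with roots -6, -3, 1.
At least one eigenvalue has non-negative real part, so the system is not asymptotically stable.

-6, -3, 1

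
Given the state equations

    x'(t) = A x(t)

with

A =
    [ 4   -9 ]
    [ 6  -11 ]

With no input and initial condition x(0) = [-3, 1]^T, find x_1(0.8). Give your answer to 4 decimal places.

-2.2579

det(sI - A) = s^2 - (tr A)s + det A, with tr A = 4 + (-11) = -7 and det A = 4·(-11) - (-9)·6 = -44 - (-54) = 10.
So p(s) = det(sI - A) = s^2 + 7s + 10.
Factor s^2 + 7s + 10: two numbers with sum -7 and product 10 are -2 and -5, so s^2 + 7s + 10 = (s + 2)(s + 5).
Hence p(s) = (s + 2) (s + 5), with roots -5, -2.
The eigenvalues -5, -2 are distinct and real, so A is diagonalisable and x(t) = e^{At} x(0) = V diag(e^{λ_i t}) V^{-1} x(0), where the columns of V are the eigenvectors.
λ = -5: A - (-5)I = [[9, -9], [6, -6]]. Row 1 gives 9·v1 + (-9)·v2 = 0, so take v_1 = [1, 1]^T.
λ = -2: A - (-2)I = [[6, -9], [6, -9]]. Row 1 gives 6·v1 + (-9)·v2 = 0, so take v_2 = [3, 2]^T.
V = [v_1 v_2] = [[1, 3], [1, 2]] has det V = -1, so V^{-1} = adj(V)/det V = [[-2, 3], [1, -1]].
Modal coordinates z(0) = V^{-1} x(0): (-2)·(-3) + 3·1 = 9; 1·(-3) + (-1)·1 = -4; so z(0) = [9, -4]^T.
x_1(t) = Σ_i (v_i)_1 · z_i(0) · e^{λ_i t} (row 1 of V times the modal terms).
x_1(0.8) = 1·9·e^{-5·0.8} + 3·(-4)·e^{-2·0.8} = 9·0.018316 + (-12)·0.201897 = -2.2579.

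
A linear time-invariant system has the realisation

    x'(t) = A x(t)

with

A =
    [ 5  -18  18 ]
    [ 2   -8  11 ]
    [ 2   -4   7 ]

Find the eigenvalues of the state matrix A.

det(sI - A) = s^3 - (tr A)s^2 + (M11 + M22 + M33)s - det A, where Mii is the 2×2 principal minor of A obtained by deleting row i and column i.
tr A = 5 + (-8) + 7 = 4; M11 = (-8)·7 - 11·(-4) = -56 - (-44) = -12; M22 = 5·7 - 18·2 = 35 - 36 = -1; M33 = 5·(-8) - (-18)·2 = -40 - (-36) = -4; sum of minors = -17.
det A = 5·((-8)·7 - 11·(-4)) - (-18)·(2·7 - 11·2) + 18·(2·(-4) - (-8)·2) = 5·(-12) - (-18)·(-8) + 18·8 = -60.
So p(s) = det(sI - A) = s^3 - 4s^2 - 17s + 60.
Rational-root test: any integer root divides 60. Testing small divisors, s = 3 works: p(3) = 27 + (-36) + (-51) + 60 = 0, so (s - 3) is a factor.
Dividing, p(s) = (s - 3)(s^2 - s - 20).
Factor s^2 - s - 20: two numbers with sum 1 and product -20 are 5 and -4, so s^2 - s - 20 = (s - 5)(s + 4).
Hence p(s) = (s - 5) (s - 3) (s + 4), with roots -4, 3, 5.
At least one eigenvalue has non-negative real part, so the system is not asymptotically stable.

-4, 3, 5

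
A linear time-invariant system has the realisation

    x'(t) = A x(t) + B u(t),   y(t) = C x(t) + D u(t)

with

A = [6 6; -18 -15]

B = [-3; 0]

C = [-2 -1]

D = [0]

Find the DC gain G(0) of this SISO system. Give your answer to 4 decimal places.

2.0000

G(0) = C(-A)^{-1}B + D = -C A^{-1} B + D.
det A = 18, so A^{-1} = (1/18)·adj(A) = [[-5/6, -1/3], [1, 1/3]]
A^{-1} B = [5/2, -3]^T
C A^{-1} B = -2
G(0) = D - C A^{-1} B = 0 - (-2) = 2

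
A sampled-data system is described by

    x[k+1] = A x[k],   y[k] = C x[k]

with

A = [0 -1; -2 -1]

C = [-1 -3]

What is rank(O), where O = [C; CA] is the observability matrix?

CA = [[6, 4]]
Observability matrix O = [C; CA] = [[-1, -3], [6, 4]]
det(O) = (-1)·4 - (-3)·6 = -4 - (-18) = 14 ≠ 0, so rank(O) = 2.
rank(O) = 2 = n, so the pair (A, C) is completely observable.

2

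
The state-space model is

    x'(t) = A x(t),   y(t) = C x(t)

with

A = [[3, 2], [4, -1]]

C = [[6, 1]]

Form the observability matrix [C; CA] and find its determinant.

CA = [[22, 11]]
Observability matrix O = [C; CA] = [[6, 1], [22, 11]]
det(O) = 6·11 - 1·22 = 66 - 22 = 44
Since det(O) ≠ 0, rank(O) = 2 and the system is completely observable.

44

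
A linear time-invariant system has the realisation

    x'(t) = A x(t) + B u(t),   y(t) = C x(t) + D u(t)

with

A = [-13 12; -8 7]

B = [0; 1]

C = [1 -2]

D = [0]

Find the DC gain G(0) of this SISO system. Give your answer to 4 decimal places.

G(0) = C(-A)^{-1}B + D = -C A^{-1} B + D.
det A = 5, so A^{-1} = (1/5)·adj(A) = [[7/5, -12/5], [8/5, -13/5]]
A^{-1} B = [-12/5, -13/5]^T
C A^{-1} B = 14/5
G(0) = D - C A^{-1} B = 0 - (14/5) = -14/5 ≈ -2.8000

-2.8000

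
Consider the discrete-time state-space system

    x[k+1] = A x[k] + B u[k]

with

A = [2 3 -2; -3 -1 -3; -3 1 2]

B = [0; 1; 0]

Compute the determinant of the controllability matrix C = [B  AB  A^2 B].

25

AB = [[3], [-1], [1]]
A^2B = [[1], [-11], [-8]]
Controllability matrix C = [B  AB  A^2B] = [[0, 3, 1], [1, -1, -11], [0, 1, -8]]
Expanding along the first row, det(C) = 0·((-1)·(-8) - (-11)·1) - 3·(1·(-8) - (-11)·0) + 1·(1·1 - (-1)·0) = 0·19 - 3·(-8) + 1·1 = 25
Since det(C) ≠ 0, rank(C) = 3 and the system is completely controllable.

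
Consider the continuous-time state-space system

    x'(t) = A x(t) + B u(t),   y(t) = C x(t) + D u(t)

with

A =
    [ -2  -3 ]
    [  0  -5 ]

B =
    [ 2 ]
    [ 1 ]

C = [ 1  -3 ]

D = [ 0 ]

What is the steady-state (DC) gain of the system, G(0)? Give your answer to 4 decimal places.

0.1000

G(0) = C(-A)^{-1}B + D = -C A^{-1} B + D.
det A = 10, so A^{-1} = (1/10)·adj(A) = [[-1/2, 3/10], [0, -1/5]]
A^{-1} B = [-7/10, -1/5]^T
C A^{-1} B = -1/10
G(0) = D - C A^{-1} B = 0 - (-1/10) = 1/10 ≈ 0.1000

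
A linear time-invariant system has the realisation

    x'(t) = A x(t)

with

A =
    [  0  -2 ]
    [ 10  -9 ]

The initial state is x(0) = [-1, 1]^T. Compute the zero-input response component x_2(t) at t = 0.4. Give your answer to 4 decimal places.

-0.7965

det(sI - A) = s^2 - (tr A)s + det A, with tr A = 0 + (-9) = -9 and det A = 0·(-9) - (-2)·10 = 0 - (-20) = 20.
So p(s) = det(sI - A) = s^2 + 9s + 20.
Factor s^2 + 9s + 20: two numbers with sum -9 and product 20 are -4 and -5, so s^2 + 9s + 20 = (s + 4)(s + 5).
Hence p(s) = (s + 4) (s + 5), with roots -5, -4.
The eigenvalues -5, -4 are distinct and real, so A is diagonalisable and x(t) = e^{At} x(0) = V diag(e^{λ_i t}) V^{-1} x(0), where the columns of V are the eigenvectors.
λ = -5: A - (-5)I = [[5, -2], [10, -4]]. Row 1 gives 5·v1 + (-2)·v2 = 0, so take v_1 = [-2, -5]^T.
λ = -4: A - (-4)I = [[4, -2], [10, -5]]. Row 1 gives 4·v1 + (-2)·v2 = 0, so take v_2 = [-1, -2]^T.
V = [v_1 v_2] = [[-2, -1], [-5, -2]] has det V = -1, so V^{-1} = adj(V)/det V = [[2, -1], [-5, 2]].
Modal coordinates z(0) = V^{-1} x(0): 2·(-1) + (-1)·1 = -3; (-5)·(-1) + 2·1 = 7; so z(0) = [-3, 7]^T.
x_2(t) = Σ_i (v_i)_2 · z_i(0) · e^{λ_i t} (row 2 of V times the modal terms).
x_2(0.4) = (-5)·(-3)·e^{-5·0.4} + (-2)·7·e^{-4·0.4} = 15·0.135335 + (-14)·0.201897 = -0.7965.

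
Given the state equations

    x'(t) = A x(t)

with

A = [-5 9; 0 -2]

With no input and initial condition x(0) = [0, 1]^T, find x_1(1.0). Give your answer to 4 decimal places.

0.3858

det(sI - A) = s^2 - (tr A)s + det A, with tr A = (-5) + (-2) = -7 and det A = (-5)·(-2) - 9·0 = 10 - 0 = 10.
So p(s) = det(sI - A) = s^2 + 7s + 10.
Factor s^2 + 7s + 10: two numbers with sum -7 and product 10 are -2 and -5, so s^2 + 7s + 10 = (s + 2)(s + 5).
Hence p(s) = (s + 2) (s + 5), with roots -5, -2.
The eigenvalues -5, -2 are distinct and real, so A is diagonalisable and x(t) = e^{At} x(0) = V diag(e^{λ_i t}) V^{-1} x(0), where the columns of V are the eigenvectors.
λ = -5: A - (-5)I = [[0, 9], [0, 3]]. Row 1 gives 0·v1 + 9·v2 = 0, so take v_1 = [-1, 0]^T.
λ = -2: A - (-2)I = [[-3, 9], [0, 0]]. Row 1 gives (-3)·v1 + 9·v2 = 0, so take v_2 = [3, 1]^T.
V = [v_1 v_2] = [[-1, 3], [0, 1]] has det V = -1, so V^{-1} = adj(V)/det V = [[-1, 3], [0, 1]].
Modal coordinates z(0) = V^{-1} x(0): (-1)·0 + 3·1 = 3; 0·0 + 1·1 = 1; so z(0) = [3, 1]^T.
x_1(t) = Σ_i (v_i)_1 · z_i(0) · e^{λ_i t} (row 1 of V times the modal terms).
x_1(1.0) = (-1)·3·e^{-5·1.0} + 3·1·e^{-2·1.0} = (-3)·0.006738 + 3·0.135335 = 0.3858.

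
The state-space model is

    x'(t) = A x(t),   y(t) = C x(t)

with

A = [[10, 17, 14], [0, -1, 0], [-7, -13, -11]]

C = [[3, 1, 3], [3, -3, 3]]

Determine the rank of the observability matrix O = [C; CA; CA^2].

2

CA = [[9, 11, 9], [9, 15, 9]]
CA^2 = [[27, 25, 27], [27, 21, 27]]
Observability matrix O = [C; CA; CA^2] = [[3, 1, 3], [3, -3, 3], [9, 11, 9], [9, 15, 9], [27, 25, 27], [27, 21, 27]]
The columns c1, c2, c3 of O are linearly dependent: -c1 + c3 = 0 (check each entry), so rank(O) ≤ 2.
The 2×2 minor from rows 1, 2, columns 1, 2 is 3·(-3) - 1·3 = -9 - 3 = -12 ≠ 0, so rank(O) = 2.
rank(O) = 2 < n = 3, so the pair (A, C) is not completely observable.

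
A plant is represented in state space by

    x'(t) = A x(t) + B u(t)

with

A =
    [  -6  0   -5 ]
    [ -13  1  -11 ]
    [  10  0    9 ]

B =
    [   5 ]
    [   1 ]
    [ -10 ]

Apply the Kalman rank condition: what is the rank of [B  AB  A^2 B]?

AB = [[20], [46], [-40]]
A^2B = [[80], [226], [-160]]
Controllability matrix C = [B  AB  A^2B] = [[5, 20, 80], [1, 46, 226], [-10, -40, -160]]
The rows r1, r2, r3 of C are linearly dependent: 2·r1 + r3 = 0 (check each entry), so rank(C) ≤ 2.
The 2×2 minor from rows 1, 2, columns 1, 2 is 5·46 - 20·1 = 230 - 20 = 210 ≠ 0, so rank(C) = 2.
rank(C) = 2 < n = 3, so the pair (A, B) is not completely controllable.

2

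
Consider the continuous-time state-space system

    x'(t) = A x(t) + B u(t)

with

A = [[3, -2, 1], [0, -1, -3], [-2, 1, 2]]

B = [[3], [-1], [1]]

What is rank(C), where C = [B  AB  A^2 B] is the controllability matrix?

3

AB = [[12], [-2], [-5]]
A^2B = [[35], [17], [-36]]
Controllability matrix C = [B  AB  A^2B] = [[3, 12, 35], [-1, -2, 17], [1, -5, -36]]
det(C) = 3·((-2)·(-36) - 17·(-5)) - 12·((-1)·(-36) - 17·1) + 35·((-1)·(-5) - (-2)·1) = 3·157 - 12·19 + 35·7 = 488 ≠ 0, so rank(C) = 3.
rank(C) = 3 = n, so the pair (A, B) is completely controllable.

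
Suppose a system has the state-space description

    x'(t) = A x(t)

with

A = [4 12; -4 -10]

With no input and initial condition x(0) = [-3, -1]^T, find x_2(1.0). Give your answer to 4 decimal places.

1.0349

det(sI - A) = s^2 - (tr A)s + det A, with tr A = 4 + (-10) = -6 and det A = 4·(-10) - 12·(-4) = -40 - (-48) = 8.
So p(s) = det(sI - A) = s^2 + 6s + 8.
Factor s^2 + 6s + 8: two numbers with sum -6 and product 8 are -2 and -4, so s^2 + 6s + 8 = (s + 2)(s + 4).
Hence p(s) = (s + 2) (s + 4), with roots -4, -2.
The eigenvalues -4, -2 are distinct and real, so A is diagonalisable and x(t) = e^{At} x(0) = V diag(e^{λ_i t}) V^{-1} x(0), where the columns of V are the eigenvectors.
λ = -4: A - (-4)I = [[8, 12], [-4, -6]]. Row 1 gives 8·v1 + 12·v2 = 0, so take v_1 = [-3, 2]^T.
λ = -2: A - (-2)I = [[6, 12], [-4, -8]]. Row 1 gives 6·v1 + 12·v2 = 0, so take v_2 = [2, -1]^T.
V = [v_1 v_2] = [[-3, 2], [2, -1]] has det V = -1, so V^{-1} = adj(V)/det V = [[1, 2], [2, 3]].
Modal coordinates z(0) = V^{-1} x(0): 1·(-3) + 2·(-1) = -5; 2·(-3) + 3·(-1) = -9; so z(0) = [-5, -9]^T.
x_2(t) = Σ_i (v_i)_2 · z_i(0) · e^{λ_i t} (row 2 of V times the modal terms).
x_2(1.0) = 2·(-5)·e^{-4·1.0} + (-1)·(-9)·e^{-2·1.0} = (-10)·0.018316 + 9·0.135335 = 1.0349.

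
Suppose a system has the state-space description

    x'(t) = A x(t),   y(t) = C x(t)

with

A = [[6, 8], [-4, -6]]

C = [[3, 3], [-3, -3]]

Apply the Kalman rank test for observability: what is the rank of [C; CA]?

1

CA = [[6, 6], [-6, -6]]
Observability matrix O = [C; CA] = [[3, 3], [-3, -3], [6, 6], [-6, -6]]
Every row of O is a scalar multiple of row 1 = [3, 3] (multipliers 1, -1, 2, -2), so the rows span a one-dimensional space.
O ≠ 0, hence rank(O) = 1.
rank(O) = 1 < n = 2, so the pair (A, C) is not completely observable.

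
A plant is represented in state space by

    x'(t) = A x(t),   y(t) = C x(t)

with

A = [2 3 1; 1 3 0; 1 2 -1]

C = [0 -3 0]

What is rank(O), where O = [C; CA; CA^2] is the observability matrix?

CA = [[-3, -9, 0]]
CA^2 = [[-15, -36, -3]]
Observability matrix O = [C; CA; CA^2] = [[0, -3, 0], [-3, -9, 0], [-15, -36, -3]]
det(O) = 0·((-9)·(-3) - 0·(-36)) - (-3)·((-3)·(-3) - 0·(-15)) + 0·((-3)·(-36) - (-9)·(-15)) = 0·27 - (-3)·9 + 0·(-27) = 27 ≠ 0, so rank(O) = 3.
rank(O) = 3 = n, so the pair (A, C) is completely observable.

3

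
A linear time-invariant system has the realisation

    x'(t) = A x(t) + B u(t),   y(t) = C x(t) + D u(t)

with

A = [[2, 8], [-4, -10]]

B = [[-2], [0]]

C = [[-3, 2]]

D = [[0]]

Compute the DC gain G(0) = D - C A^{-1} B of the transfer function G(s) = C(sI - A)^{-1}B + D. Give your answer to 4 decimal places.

6.3333

G(0) = C(-A)^{-1}B + D = -C A^{-1} B + D.
det A = 12, so A^{-1} = (1/12)·adj(A) = [[-5/6, -2/3], [1/3, 1/6]]
A^{-1} B = [5/3, -2/3]^T
C A^{-1} B = -19/3
G(0) = D - C A^{-1} B = 0 - (-19/3) = 19/3 ≈ 6.3333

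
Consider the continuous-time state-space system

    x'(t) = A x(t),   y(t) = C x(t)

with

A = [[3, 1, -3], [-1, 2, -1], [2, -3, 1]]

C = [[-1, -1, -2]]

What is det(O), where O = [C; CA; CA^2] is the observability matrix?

-305

CA = [[-6, 3, 2]]
CA^2 = [[-17, -6, 17]]
Observability matrix O = [C; CA; CA^2] = [[-1, -1, -2], [-6, 3, 2], [-17, -6, 17]]
Expanding along the first row, det(O) = (-1)·(3·17 - 2·(-6)) - (-1)·((-6)·17 - 2·(-17)) + (-2)·((-6)·(-6) - 3·(-17)) = (-1)·63 - (-1)·(-68) + (-2)·87 = -305
Since det(O) ≠ 0, rank(O) = 3 and the system is completely observable.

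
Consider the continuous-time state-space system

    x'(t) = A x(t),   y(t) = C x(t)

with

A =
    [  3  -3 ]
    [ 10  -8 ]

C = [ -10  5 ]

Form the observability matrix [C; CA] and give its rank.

1

CA = [[20, -10]]
Observability matrix O = [C; CA] = [[-10, 5], [20, -10]]
Every row of O is a scalar multiple of row 1 = [-10, 5] (multipliers 1, -2), so the rows span a one-dimensional space.
O ≠ 0, hence rank(O) = 1.
rank(O) = 1 < n = 2, so the pair (A, C) is not completely observable.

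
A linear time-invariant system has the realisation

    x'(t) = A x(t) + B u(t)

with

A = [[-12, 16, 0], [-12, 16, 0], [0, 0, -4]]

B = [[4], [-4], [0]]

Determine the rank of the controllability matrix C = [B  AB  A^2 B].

AB = [[-112], [-112], [0]]
A^2B = [[-448], [-448], [0]]
Controllability matrix C = [B  AB  A^2B] = [[4, -112, -448], [-4, -112, -448], [0, 0, 0]]
Row 3 of C is identically zero, so rank(C) ≤ 2.
The 2×2 minor from rows 1, 2, columns 1, 2 is 4·(-112) - (-112)·(-4) = -448 - 448 = -896 ≠ 0, so rank(C) = 2.
rank(C) = 2 < n = 3, so the pair (A, B) is not completely controllable.

2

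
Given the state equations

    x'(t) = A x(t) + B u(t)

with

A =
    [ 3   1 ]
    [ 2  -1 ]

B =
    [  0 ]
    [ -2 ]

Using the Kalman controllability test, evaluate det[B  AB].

-4

AB = [[-2], [2]]
Controllability matrix C = [B  AB] = [[0, -2], [-2, 2]]
det(C) = 0·2 - (-2)·(-2) = 0 - 4 = -4
Since det(C) ≠ 0, rank(C) = 2 and the system is completely controllable.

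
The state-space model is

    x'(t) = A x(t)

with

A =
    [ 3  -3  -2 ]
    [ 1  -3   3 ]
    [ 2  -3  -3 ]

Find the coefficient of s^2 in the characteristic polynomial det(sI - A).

Expand det(sI - A) for the 3×3 matrix.
p(s) = s^3 + 3s^2 + 7s - 21.
(Check: constant term = det(-A) = (-1)^3 det A = -21; coefficient of s^2 = -tr A = 3.)
The coefficient of s^2 is 3.

3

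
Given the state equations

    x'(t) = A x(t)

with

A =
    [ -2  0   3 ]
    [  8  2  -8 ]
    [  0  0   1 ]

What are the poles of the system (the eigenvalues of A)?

det(sI - A) = s^3 - (tr A)s^2 + (M11 + M22 + M33)s - det A, where Mii is the 2×2 principal minor of A obtained by deleting row i and column i.
tr A = (-2) + 2 + 1 = 1; M11 = 2·1 - (-8)·0 = 2 - 0 = 2; M22 = (-2)·1 - 3·0 = -2 - 0 = -2; M33 = (-2)·2 - 0·8 = -4 - 0 = -4; sum of minors = -4.
det A = (-2)·(2·1 - (-8)·0) - 0·(8·1 - (-8)·0) + 3·(8·0 - 2·0) = (-2)·2 - 0·8 + 3·0 = -4.
So p(s) = det(sI - A) = s^3 - s^2 - 4s + 4.
Rational-root test: any integer root divides 4. Testing small divisors, s = 1 works: p(1) = 1 + (-1) + (-4) + 4 = 0, so (s - 1) is a factor.
Dividing, p(s) = (s - 1)(s^2 - 4).
Factor s^2 - 4: two numbers with sum 0 and product -4 are 2 and -2, so s^2 - 4 = (s - 2)(s + 2).
Hence p(s) = (s - 2) (s - 1) (s + 2), with roots -2, 1, 2.
At least one eigenvalue has non-negative real part, so the system is not asymptotically stable.

-2, 1, 2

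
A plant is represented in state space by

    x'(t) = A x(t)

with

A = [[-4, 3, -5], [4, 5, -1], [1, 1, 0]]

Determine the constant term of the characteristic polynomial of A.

Expand det(sI - A) for the 3×3 matrix.
p(s) = s^3 - s^2 - 26s + 2.
(Check: constant term = det(-A) = (-1)^3 det A = 2; coefficient of s^2 = -tr A = -1.)
The constant term is 2.

2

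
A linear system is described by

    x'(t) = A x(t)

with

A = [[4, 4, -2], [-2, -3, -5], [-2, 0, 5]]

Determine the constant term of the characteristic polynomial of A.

Expand det(sI - A) for the 3×3 matrix.
p(s) = s^3 - 6s^2 - 3s - 32.
(Check: constant term = det(-A) = (-1)^3 det A = -32; coefficient of s^2 = -tr A = -6.)
The constant term is -32.

-32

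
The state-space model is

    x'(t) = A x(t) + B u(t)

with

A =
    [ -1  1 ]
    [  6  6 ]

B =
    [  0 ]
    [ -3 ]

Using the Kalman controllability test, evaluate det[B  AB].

-9

AB = [[-3], [-18]]
Controllability matrix C = [B  AB] = [[0, -3], [-3, -18]]
det(C) = 0·(-18) - (-3)·(-3) = 0 - 9 = -9
Since det(C) ≠ 0, rank(C) = 2 and the system is completely controllable.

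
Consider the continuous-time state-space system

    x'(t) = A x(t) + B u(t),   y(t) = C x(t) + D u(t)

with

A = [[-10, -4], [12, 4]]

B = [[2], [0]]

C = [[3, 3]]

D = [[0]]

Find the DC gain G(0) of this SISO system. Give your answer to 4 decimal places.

G(0) = C(-A)^{-1}B + D = -C A^{-1} B + D.
det A = 8, so A^{-1} = (1/8)·adj(A) = [[1/2, 1/2], [-3/2, -5/4]]
A^{-1} B = [1, -3]^T
C A^{-1} B = -6
G(0) = D - C A^{-1} B = 0 - (-6) = 6

6.0000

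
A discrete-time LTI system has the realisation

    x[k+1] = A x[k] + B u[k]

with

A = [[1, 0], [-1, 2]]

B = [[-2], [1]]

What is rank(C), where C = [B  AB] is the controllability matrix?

AB = [[-2], [4]]
Controllability matrix C = [B  AB] = [[-2, -2], [1, 4]]
det(C) = (-2)·4 - (-2)·1 = -8 - (-2) = -6 ≠ 0, so rank(C) = 2.
rank(C) = 2 = n, so the pair (A, B) is completely controllable.

2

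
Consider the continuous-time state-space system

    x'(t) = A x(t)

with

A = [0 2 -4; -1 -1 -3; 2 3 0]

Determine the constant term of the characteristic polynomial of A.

8

Expand det(sI - A) for the 3×3 matrix.
p(s) = s^3 + s^2 + 19s + 8.
(Check: constant term = det(-A) = (-1)^3 det A = 8; coefficient of s^2 = -tr A = 1.)
The constant term is 8.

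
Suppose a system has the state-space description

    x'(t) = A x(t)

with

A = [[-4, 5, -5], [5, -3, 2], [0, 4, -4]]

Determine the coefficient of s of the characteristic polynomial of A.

7

Expand det(sI - A) for the 3×3 matrix.
p(s) = s^3 + 11s^2 + 7s + 16.
(Check: constant term = det(-A) = (-1)^3 det A = 16; coefficient of s^2 = -tr A = 11.)
The coefficient of s is 7.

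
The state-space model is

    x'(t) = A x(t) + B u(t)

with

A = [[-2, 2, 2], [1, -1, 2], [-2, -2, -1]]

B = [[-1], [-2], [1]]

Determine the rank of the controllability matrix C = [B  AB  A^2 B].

AB = [[0], [3], [5]]
A^2B = [[16], [7], [-11]]
Controllability matrix C = [B  AB  A^2B] = [[-1, 0, 16], [-2, 3, 7], [1, 5, -11]]
det(C) = (-1)·(3·(-11) - 7·5) - 0·((-2)·(-11) - 7·1) + 16·((-2)·5 - 3·1) = (-1)·(-68) - 0·15 + 16·(-13) = -140 ≠ 0, so rank(C) = 3.
rank(C) = 3 = n, so the pair (A, B) is completely controllable.

3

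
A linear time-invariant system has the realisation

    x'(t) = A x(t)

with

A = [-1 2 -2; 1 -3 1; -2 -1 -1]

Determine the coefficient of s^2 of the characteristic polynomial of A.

5

Expand det(sI - A) for the 3×3 matrix.
p(s) = s^3 + 5s^2 + 2s - 8.
(Check: constant term = det(-A) = (-1)^3 det A = -8; coefficient of s^2 = -tr A = 5.)
The coefficient of s^2 is 5.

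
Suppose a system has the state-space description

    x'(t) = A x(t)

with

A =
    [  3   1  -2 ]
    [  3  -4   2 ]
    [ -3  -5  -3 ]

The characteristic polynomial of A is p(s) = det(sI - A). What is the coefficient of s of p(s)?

-8

Expand det(sI - A) for the 3×3 matrix.
p(s) = s^3 + 4s^2 - 8s - 123.
(Check: constant term = det(-A) = (-1)^3 det A = -123; coefficient of s^2 = -tr A = 4.)
The coefficient of s is -8.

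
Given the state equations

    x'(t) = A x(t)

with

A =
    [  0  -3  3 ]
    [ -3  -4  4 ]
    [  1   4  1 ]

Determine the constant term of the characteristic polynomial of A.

45

Expand det(sI - A) for the 3×3 matrix.
p(s) = s^3 + 3s^2 - 32s + 45.
(Check: constant term = det(-A) = (-1)^3 det A = 45; coefficient of s^2 = -tr A = 3.)
The constant term is 45.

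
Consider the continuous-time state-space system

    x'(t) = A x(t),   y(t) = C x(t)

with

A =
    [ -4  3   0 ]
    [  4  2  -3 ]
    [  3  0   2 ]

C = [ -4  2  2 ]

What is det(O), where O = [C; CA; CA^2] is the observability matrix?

CA = [[30, -8, -2]]
CA^2 = [[-158, 74, 20]]
Observability matrix O = [C; CA; CA^2] = [[-4, 2, 2], [30, -8, -2], [-158, 74, 20]]
Expanding along the first row, det(O) = (-4)·((-8)·20 - (-2)·74) - 2·(30·20 - (-2)·(-158)) + 2·(30·74 - (-8)·(-158)) = (-4)·(-12) - 2·284 + 2·956 = 1392
Since det(O) ≠ 0, rank(O) = 3 and the system is completely observable.

1392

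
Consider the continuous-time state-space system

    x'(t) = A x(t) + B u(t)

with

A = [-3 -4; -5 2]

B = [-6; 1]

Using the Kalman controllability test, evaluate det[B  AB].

-206

AB = [[14], [32]]
Controllability matrix C = [B  AB] = [[-6, 14], [1, 32]]
det(C) = (-6)·32 - 14·1 = -192 - 14 = -206
Since det(C) ≠ 0, rank(C) = 2 and the system is completely controllable.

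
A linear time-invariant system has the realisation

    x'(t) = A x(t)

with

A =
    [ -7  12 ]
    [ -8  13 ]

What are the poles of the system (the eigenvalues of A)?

det(sI - A) = s^2 - (tr A)s + det A, with tr A = (-7) + 13 = 6 and det A = (-7)·13 - 12·(-8) = -91 - (-96) = 5.
So p(s) = det(sI - A) = s^2 - 6s + 5.
Factor s^2 - 6s + 5: two numbers with sum 6 and product 5 are 5 and 1, so s^2 - 6s + 5 = (s - 5)(s - 1).
Hence p(s) = (s - 5) (s - 1), with roots 1, 5.
At least one eigenvalue has non-negative real part, so the system is not asymptotically stable.

1, 5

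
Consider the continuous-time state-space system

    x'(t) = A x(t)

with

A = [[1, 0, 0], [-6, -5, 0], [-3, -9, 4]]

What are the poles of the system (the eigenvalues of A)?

det(sI - A) = s^3 - (tr A)s^2 + (M11 + M22 + M33)s - det A, where Mii is the 2×2 principal minor of A obtained by deleting row i and column i.
tr A = 1 + (-5) + 4 = 0; M11 = (-5)·4 - 0·(-9) = -20 - 0 = -20; M22 = 1·4 - 0·(-3) = 4 - 0 = 4; M33 = 1·(-5) - 0·(-6) = -5 - 0 = -5; sum of minors = -21.
det A = 1·((-5)·4 - 0·(-9)) - 0·((-6)·4 - 0·(-3)) + 0·((-6)·(-9) - (-5)·(-3)) = 1·(-20) - 0·(-24) + 0·39 = -20.
So p(s) = det(sI - A) = s^3 - 21s + 20.
Rational-root test: any integer root divides 20. Testing small divisors, s = 1 works: p(1) = 1 + 0 + (-21) + 20 = 0, so (s - 1) is a factor.
Dividing, p(s) = (s - 1)(s^2 + s - 20).
Factor s^2 + s - 20: two numbers with sum -1 and product -20 are 4 and -5, so s^2 + s - 20 = (s - 4)(s + 5).
Hence p(s) = (s - 4) (s - 1) (s + 5), with roots -5, 1, 4.
At least one eigenvalue has non-negative real part, so the system is not asymptotically stable.

-5, 1, 4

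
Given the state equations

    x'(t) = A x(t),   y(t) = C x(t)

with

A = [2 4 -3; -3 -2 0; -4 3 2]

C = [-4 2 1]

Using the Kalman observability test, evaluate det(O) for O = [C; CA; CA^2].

CA = [[-18, -17, 14]]
CA^2 = [[-41, 4, 82]]
Observability matrix O = [C; CA; CA^2] = [[-4, 2, 1], [-18, -17, 14], [-41, 4, 82]]
Expanding along the first row, det(O) = (-4)·((-17)·82 - 14·4) - 2·((-18)·82 - 14·(-41)) + 1·((-18)·4 - (-17)·(-41)) = (-4)·(-1450) - 2·(-902) + 1·(-769) = 6835
Since det(O) ≠ 0, rank(O) = 3 and the system is completely observable.

6835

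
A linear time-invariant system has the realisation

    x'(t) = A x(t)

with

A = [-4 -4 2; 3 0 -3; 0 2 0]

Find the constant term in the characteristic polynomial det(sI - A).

Expand det(sI - A) for the 3×3 matrix.
p(s) = s^3 + 4s^2 + 18s + 12.
(Check: constant term = det(-A) = (-1)^3 det A = 12; coefficient of s^2 = -tr A = 4.)
The constant term is 12.

12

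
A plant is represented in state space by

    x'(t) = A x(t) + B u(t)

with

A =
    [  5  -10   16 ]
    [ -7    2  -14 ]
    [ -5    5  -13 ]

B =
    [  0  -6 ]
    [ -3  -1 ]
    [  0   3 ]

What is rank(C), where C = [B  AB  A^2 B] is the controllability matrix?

2

AB = [[30, 28], [-6, -2], [-15, -14]]
A^2B = [[-30, -64], [-12, -4], [15, 32]]
Controllability matrix C = [B  AB  A^2B] = [[0, -6, 30, 28, -30, -64], [-3, -1, -6, -2, -12, -4], [0, 3, -15, -14, 15, 32]]
The rows r1, r2, r3 of C are linearly dependent: r1 + 2·r3 = 0 (check each entry), so rank(C) ≤ 2.
The 2×2 minor from rows 1, 2, columns 1, 2 is 0·(-1) - (-6)·(-3) = 0 - 18 = -18 ≠ 0, so rank(C) = 2.
rank(C) = 2 < n = 3, so the pair (A, B) is not completely controllable.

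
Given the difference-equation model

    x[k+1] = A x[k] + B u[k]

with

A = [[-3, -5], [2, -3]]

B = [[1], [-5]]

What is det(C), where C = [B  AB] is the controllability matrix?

AB = [[22], [17]]
Controllability matrix C = [B  AB] = [[1, 22], [-5, 17]]
det(C) = 1·17 - 22·(-5) = 17 - (-110) = 127
Since det(C) ≠ 0, rank(C) = 2 and the system is completely controllable.

127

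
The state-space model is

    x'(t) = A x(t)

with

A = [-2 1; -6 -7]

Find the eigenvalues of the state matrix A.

-5, -4

det(sI - A) = s^2 - (tr A)s + det A, with tr A = (-2) + (-7) = -9 and det A = (-2)·(-7) - 1·(-6) = 14 - (-6) = 20.
So p(s) = det(sI - A) = s^2 + 9s + 20.
Factor s^2 + 9s + 20: two numbers with sum -9 and product 20 are -4 and -5, so s^2 + 9s + 20 = (s + 4)(s + 5).
Hence p(s) = (s + 4) (s + 5), with roots -5, -4.
All eigenvalues have negative real part, so the system is asymptotically stable.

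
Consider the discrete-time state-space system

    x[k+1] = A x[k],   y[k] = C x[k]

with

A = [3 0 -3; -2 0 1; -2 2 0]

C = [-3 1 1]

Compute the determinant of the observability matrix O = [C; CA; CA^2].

CA = [[-13, 2, 10]]
CA^2 = [[-63, 20, 41]]
Observability matrix O = [C; CA; CA^2] = [[-3, 1, 1], [-13, 2, 10], [-63, 20, 41]]
Expanding along the first row, det(O) = (-3)·(2·41 - 10·20) - 1·((-13)·41 - 10·(-63)) + 1·((-13)·20 - 2·(-63)) = (-3)·(-118) - 1·97 + 1·(-134) = 123
Since det(O) ≠ 0, rank(O) = 3 and the system is completely observable.

123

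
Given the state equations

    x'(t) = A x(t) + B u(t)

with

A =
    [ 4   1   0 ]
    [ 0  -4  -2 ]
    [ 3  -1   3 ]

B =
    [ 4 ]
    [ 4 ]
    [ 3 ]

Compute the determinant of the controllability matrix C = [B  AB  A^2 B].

-15004

AB = [[20], [-22], [17]]
A^2B = [[58], [54], [133]]
Controllability matrix C = [B  AB  A^2B] = [[4, 20, 58], [4, -22, 54], [3, 17, 133]]
Expanding along the first row, det(C) = 4·((-22)·133 - 54·17) - 20·(4·133 - 54·3) + 58·(4·17 - (-22)·3) = 4·(-3844) - 20·370 + 58·134 = -15004
Since det(C) ≠ 0, rank(C) = 3 and the system is completely controllable.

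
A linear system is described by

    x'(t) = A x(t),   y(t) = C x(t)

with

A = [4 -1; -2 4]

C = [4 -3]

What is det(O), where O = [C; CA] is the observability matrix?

CA = [[22, -16]]
Observability matrix O = [C; CA] = [[4, -3], [22, -16]]
det(O) = 4·(-16) - (-3)·22 = -64 - (-66) = 2
Since det(O) ≠ 0, rank(O) = 2 and the system is completely observable.

2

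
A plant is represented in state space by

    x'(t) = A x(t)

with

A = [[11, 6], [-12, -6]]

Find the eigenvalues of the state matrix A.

det(sI - A) = s^2 - (tr A)s + det A, with tr A = 11 + (-6) = 5 and det A = 11·(-6) - 6·(-12) = -66 - (-72) = 6.
So p(s) = det(sI - A) = s^2 - 5s + 6.
Factor s^2 - 5s + 6: two numbers with sum 5 and product 6 are 3 and 2, so s^2 - 5s + 6 = (s - 3)(s - 2).
Hence p(s) = (s - 3) (s - 2), with roots 2, 3.
At least one eigenvalue has non-negative real part, so the system is not asymptotically stable.

2, 3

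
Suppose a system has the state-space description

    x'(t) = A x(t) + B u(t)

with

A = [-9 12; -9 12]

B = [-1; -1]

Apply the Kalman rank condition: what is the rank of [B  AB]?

1

AB = [[-3], [-3]]
Controllability matrix C = [B  AB] = [[-1, -3], [-1, -3]]
Every column of C is a scalar multiple of column 1 = [-1, -1] (multipliers 1, 3), so the columns span a one-dimensional space.
C ≠ 0, hence rank(C) = 1.
rank(C) = 1 < n = 2, so the pair (A, B) is not completely controllable.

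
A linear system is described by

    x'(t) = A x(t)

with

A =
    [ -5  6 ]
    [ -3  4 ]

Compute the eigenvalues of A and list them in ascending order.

-2, 1

det(sI - A) = s^2 - (tr A)s + det A, with tr A = (-5) + 4 = -1 and det A = (-5)·4 - 6·(-3) = -20 - (-18) = -2.
So p(s) = det(sI - A) = s^2 + s - 2.
Factor s^2 + s - 2: two numbers with sum -1 and product -2 are 1 and -2, so s^2 + s - 2 = (s - 1)(s + 2).
Hence p(s) = (s - 1) (s + 2), with roots -2, 1.
At least one eigenvalue has non-negative real part, so the system is not asymptotically stable.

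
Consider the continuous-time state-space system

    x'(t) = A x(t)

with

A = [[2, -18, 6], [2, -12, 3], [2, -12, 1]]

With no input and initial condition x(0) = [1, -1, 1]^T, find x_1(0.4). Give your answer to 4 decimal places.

3.9134

det(sI - A) = s^3 - (tr A)s^2 + (M11 + M22 + M33)s - det A, where Mii is the 2×2 principal minor of A obtained by deleting row i and column i.
tr A = 2 + (-12) + 1 = -9; M11 = (-12)·1 - 3·(-12) = -12 - (-36) = 24; M22 = 2·1 - 6·2 = 2 - 12 = -10; M33 = 2·(-12) - (-18)·2 = -24 - (-36) = 12; sum of minors = 26.
det A = 2·((-12)·1 - 3·(-12)) - (-18)·(2·1 - 3·2) + 6·(2·(-12) - (-12)·2) = 2·24 - (-18)·(-4) + 6·0 = -24.
So p(s) = det(sI - A) = s^3 + 9s^2 + 26s + 24.
Rational-root test: any integer root divides 24. Testing small divisors, s = -2 works: p(-2) = -8 + 36 + (-52) + 24 = 0, so (s + 2) is a factor.
Dividing, p(s) = (s + 2)(s^2 + 7s + 12).
Factor s^2 + 7s + 12: two numbers with sum -7 and product 12 are -3 and -4, so s^2 + 7s + 12 = (s + 3)(s + 4).
Hence p(s) = (s + 2) (s + 3) (s + 4), with roots -4, -3, -2.
The eigenvalues -4, -3, -2 are distinct and real, so A is diagonalisable and x(t) = e^{At} x(0) = V diag(e^{λ_i t}) V^{-1} x(0), where the columns of V are the eigenvectors.
λ = -4: A - (-4)I = [[6, -18, 6], [2, -8, 3], [2, -12, 5]]. v must be orthogonal to every row; (row 1) × (row 2) = [-6, -6, -12], so take v_1 = [-1, -1, -2]^T.
λ = -3: A - (-3)I = [[5, -18, 6], [2, -9, 3], [2, -12, 4]]. v must be orthogonal to every row; (row 1) × (row 2) = [0, -3, -9], so take v_2 = [0, 1, 3]^T.
λ = -2: A - (-2)I = [[4, -18, 6], [2, -10, 3], [2, -12, 3]]. v must be orthogonal to every row; (row 1) × (row 2) = [6, 0, -4], so take v_3 = [3, 0, -2]^T.
V = [v_1 v_2 v_3] = [[-1, 0, 3], [-1, 1, 0], [-2, 3, -2]] has det V = -1, so V^{-1} = adj(V)/det V = [[2, -9, 3], [2, -8, 3], [1, -3, 1]].
Modal coordinates z(0) = V^{-1} x(0): 2·1 + (-9)·(-1) + 3·1 = 14; 2·1 + (-8)·(-1) + 3·1 = 13; 1·1 + (-3)·(-1) + 1·1 = 5; so z(0) = [14, 13, 5]^T.
x_1(t) = Σ_i (v_i)_1 · z_i(0) · e^{λ_i t} (row 1 of V times the modal terms).
x_1(0.4) = (-1)·14·e^{-4·0.4} + 0·13·e^{-3·0.4} + 3·5·e^{-2·0.4} = (-14)·0.201897 + 0·0.301194 + 15·0.449329 = 3.9134.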